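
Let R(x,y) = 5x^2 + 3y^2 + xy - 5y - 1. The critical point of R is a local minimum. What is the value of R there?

-184/59

∂R/∂x = 10x + y = 0 and ∂R/∂y = x + 6y - 5 = 0, so (x, y) = (-5/59, 50/59).
The Hessian has R_{xx} = 10, R_{yy} = 6, R_{xy} = 1, giving D = 59 > 0 with R_{xx} > 0, so the point is a local minimum.
R(-5/59, 50/59) = -184/59.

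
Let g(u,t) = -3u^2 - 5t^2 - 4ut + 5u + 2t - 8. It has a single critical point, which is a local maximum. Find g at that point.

-255/44

∂g/∂u = -6u - 4t + 5 = 0 and ∂g/∂t = -4u - 10t + 2 = 0, so (u, t) = (21/22, -2/11).
The Hessian has g_{uu} = -6, g_{tt} = -10, g_{ut} = -4, giving D = 44 > 0 with g_{uu} < 0, so the point is a local maximum.
g(21/22, -2/11) = -255/44.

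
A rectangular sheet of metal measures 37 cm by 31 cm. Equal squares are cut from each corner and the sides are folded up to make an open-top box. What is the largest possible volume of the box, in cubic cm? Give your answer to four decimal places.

2860.7041

With cut size x, the volume is V(x) = x(37 − 2x)(31 − 2x) for 0 < x < 15.5.
V'(x) = 12x^2 − 272x + 1147. Setting V'(x) = 0 gives x ≈ 5.6009 (the root in (0, 15.5)).
V''(x) = 24x − 272 is negative there, so this is the maximum; V ≈ 2860.7041.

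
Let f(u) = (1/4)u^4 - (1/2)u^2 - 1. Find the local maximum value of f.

-1

f'(u) = u^3 - u = 0 at u = -1, 0, 1.
Since f''(u) = 3u^2 - 1, we get f''(-1) = 2 > 0 ⇒ local minimum; f''(0) = -1 < 0 ⇒ local maximum; f''(1) = 2 > 0 ⇒ local minimum.
So the local maximum value is f(0) = -1.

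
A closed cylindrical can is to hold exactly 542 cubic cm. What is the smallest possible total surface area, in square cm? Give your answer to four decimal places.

With radius r and height h, πr²h = 542 so h = 542/(πr²), and S(r) = 2πr² + 2πrh = 2πr² + 2·542/r.
S'(r) = 4πr − 2·542/r² = 0 ⇒ r³ = 542/(2π), so r ≈ 4.4185 and h = 2r ≈ 8.8370.
S''(r) = 4π + 4·542/r³ > 0, so this is the minimum; S ≈ 367.9996.

367.9996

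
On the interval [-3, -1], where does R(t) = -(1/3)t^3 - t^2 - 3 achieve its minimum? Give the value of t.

The derivative is -t^2 - 2t, whose only zero in [-3, -1] is t = -2.
Candidates: R(-3) = -3,  R(-2) = -13/3,  R(-1) = -11/3.
The minimum over the interval is -13/3, attained at t = -2.

-2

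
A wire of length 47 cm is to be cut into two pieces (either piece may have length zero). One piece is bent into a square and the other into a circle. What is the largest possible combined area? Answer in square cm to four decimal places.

175.7866

Let x be the length used for the square. Square side x/4; circle radius (47−x)/(2π).
A(x) = (x/4)² + π·((47−x)/(2π))² = x²/16 + (47−x)²/(4π) for 0 ≤ x ≤ 47. A'(x) = x/8 − (47−x)/(2π) = 0 gives x = 4·47/(π+4) ≈ 26.3247.
A'' > 0, so the interior critical point is a minimum; the maximum is at an endpoint. A(0) = 175.7866 and A(47) = 138.0625, so the largest area is 175.7866.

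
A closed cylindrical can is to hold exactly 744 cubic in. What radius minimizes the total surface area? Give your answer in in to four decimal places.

With radius r and height h, πr²h = 744 so h = 744/(πr²), and S(r) = 2πr² + 2πrh = 2πr² + 2·744/r.
S'(r) = 4πr − 2·744/r² = 0 ⇒ r³ = 744/(2π), so r ≈ 4.9106 and h = 2r ≈ 9.8211.
S''(r) = 4π + 4·744/r³ > 0, so this is the minimum; S ≈ 454.5306.

4.9106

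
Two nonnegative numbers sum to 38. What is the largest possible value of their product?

With x + y = 38, the product is P(x) = x(38 − x).
P'(x) = 38 − 2x = 0 gives x = 19; P'' = −2 < 0, so this is the maximum.
P = 19·19 = 361.

361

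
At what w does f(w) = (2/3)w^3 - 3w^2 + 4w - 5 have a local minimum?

f'(w) = 2w^2 - 6w + 4 = 0 at w = 1, 2.
Since f''(w) = 4w - 6, we get f''(1) = -2 < 0 ⇒ local maximum; f''(2) = 2 > 0 ⇒ local minimum.
The local minimum is f(2) = -11/3.

2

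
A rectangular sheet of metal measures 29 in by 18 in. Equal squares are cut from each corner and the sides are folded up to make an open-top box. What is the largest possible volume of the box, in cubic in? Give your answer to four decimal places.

847.5866

With cut size x, the volume is V(x) = x(29 − 2x)(18 − 2x) for 0 < x < 9.
V'(x) = 12x^2 − 188x + 522. Setting V'(x) = 0 gives x ≈ 3.6071 (the root in (0, 9)).
V''(x) = 24x − 188 is negative there, so this is the maximum; V ≈ 847.5866.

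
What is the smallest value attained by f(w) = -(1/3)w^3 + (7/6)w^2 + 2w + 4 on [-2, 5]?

The derivative is -w^2 + (7/3)w + 2, which vanishes at w = -2/3 and w = 3.
Evaluating at the critical points and endpoints: f(-2) = 22/3; f(-2/3) = 266/81; f(3) = 23/2; f(5) = 3/2.
The minimum over the interval is 3/2, attained at w = 5.

3/2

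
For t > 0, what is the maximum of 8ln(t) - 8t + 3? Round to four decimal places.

P'(t) = 8/t − 8 = 0 gives t = 1.
P''(t) = -8/t², which is negative for t > 0, so this is a local maximum.
P(1) = 8·ln(1) - 8 + 3 ≈ -5.0000.

-5.0000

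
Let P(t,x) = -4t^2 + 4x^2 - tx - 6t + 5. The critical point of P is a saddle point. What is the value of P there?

469/65

∂P/∂t = -8t - x - 6 = 0 and ∂P/∂x = -t + 8x = 0, so (t, x) = (-48/65, -6/65).
The Hessian has P_{tt} = -8, P_{xx} = 8, P_{tx} = -1, giving D = -65 < 0, so the point is a saddle point.
P(-48/65, -6/65) = 469/65.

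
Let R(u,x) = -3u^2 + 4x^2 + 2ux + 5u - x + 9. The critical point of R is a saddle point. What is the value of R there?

∂R/∂u = -6u + 2x + 5 = 0 and ∂R/∂x = 2u + 8x - 1 = 0, so (u, x) = (21/26, -1/13).
The Hessian has R_{uu} = -6, R_{xx} = 8, R_{ux} = 2, giving D = -52 < 0, so the point is a saddle point.
R(21/26, -1/13) = 575/52.

575/52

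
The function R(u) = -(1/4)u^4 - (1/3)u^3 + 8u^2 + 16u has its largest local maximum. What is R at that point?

R'(u) = -u^3 - u^2 + 16u + 16. Setting R'(u) = 0 gives u ∈ {-4, -1, 4}.
R''(u) = -3u^2 - 2u + 16. R''(-4) = -24 < 0 ⇒ local maximum; R''(-1) = 15 > 0 ⇒ local minimum; R''(4) = -40 < 0 ⇒ local maximum.
The largest local maximum is R(4) = 320/3.

320/3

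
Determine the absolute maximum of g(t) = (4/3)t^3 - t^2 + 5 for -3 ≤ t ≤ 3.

g'(t) = 4t^2 - 2t, which vanishes at t = 0 and t = 1/2.
Compare values at every candidate in [-3, 3]: g(-3) = -40; g(0) = 5; g(1/2) = 59/12; g(3) = 32.
So the maximum is g(3) = 32.

32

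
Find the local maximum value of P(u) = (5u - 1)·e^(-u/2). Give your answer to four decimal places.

3.3287

Differentiating with the product rule gives P'(u) = (-(5/2)u + 11/2)·e^(-u/2). Since e^(-u/2) > 0, the only critical point is u = 11/5.
P''(11/5) has the same sign as -5/2 < 0, so this is a local maximum.
P(11/5) = (10)·e^(-11/10) ≈ 3.3287.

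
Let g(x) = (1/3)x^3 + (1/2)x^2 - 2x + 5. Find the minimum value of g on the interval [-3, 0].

g'(x) = x^2 + x - 2, whose only zero in [-3, 0] is x = -2.
Evaluating at the critical points and endpoints: g(-3) = 13/2,  g(-2) = 25/3,  g(0) = 5.
Hence the absolute minimum is 5 at x = 0.

5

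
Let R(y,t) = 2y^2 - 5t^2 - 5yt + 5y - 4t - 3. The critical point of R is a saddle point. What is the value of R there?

∂R/∂y = 4y - 5t + 5 = 0 and ∂R/∂t = -5y - 10t - 4 = 0, so (y, t) = (-14/13, 9/65).
The Hessian has R_{yy} = 4, R_{tt} = -10, R_{yt} = -5, giving D = -65 < 0, so the point is a saddle point.
R(-14/13, 9/65) = -388/65.

-388/65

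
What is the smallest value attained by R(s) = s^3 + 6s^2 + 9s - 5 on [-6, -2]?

Differentiating, R'(s) = 3s^2 + 12s + 9; whose only zero in [-6, -2] is s = -3.
Compare values at every candidate in [-6, -2]: R(-6) = -59,  R(-3) = -5,  R(-2) = -7.
So the minimum is R(-6) = -59.

-59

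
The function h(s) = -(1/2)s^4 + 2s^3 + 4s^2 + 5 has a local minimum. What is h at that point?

h'(s) = -2s^3 + 6s^2 + 8s. Setting h'(s) = 0 gives s ∈ {-1, 0, 4}.
Since h''(s) = -6s^2 + 12s + 8, we get h''(-1) = -10 < 0 ⇒ local maximum; h''(0) = 8 > 0 ⇒ local minimum; h''(4) = -40 < 0 ⇒ local maximum.
Thus h has its local minimum at s = 0, with value 5.

5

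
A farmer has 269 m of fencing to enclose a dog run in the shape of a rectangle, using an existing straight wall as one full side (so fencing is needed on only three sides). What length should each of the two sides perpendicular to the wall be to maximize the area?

Let the sides perpendicular to the wall have length x and the parallel side y, so 2x + y = 269 and the area is A = xy = x(269 − 2x).
A'(x) = 269 − 4x = 0 gives x = 269/4, and A''(x) = −4 < 0 confirms a maximum.
Then y = 269 − 2·269/4 = 269/2 and A = 72361/8.

269/4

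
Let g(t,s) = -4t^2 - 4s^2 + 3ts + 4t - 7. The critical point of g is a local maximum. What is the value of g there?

∂g/∂t = -8t + 3s + 4 = 0 and ∂g/∂s = 3t - 8s = 0, so (t, s) = (32/55, 12/55).
The Hessian has g_{tt} = -8, g_{ss} = -8, g_{ts} = 3, giving D = 55 > 0 with g_{tt} < 0, so the point is a local maximum.
g(32/55, 12/55) = -321/55.

-321/55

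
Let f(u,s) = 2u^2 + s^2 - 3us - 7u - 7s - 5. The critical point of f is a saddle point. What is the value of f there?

∂f/∂u = 4u - 3s - 7 = 0 and ∂f/∂s = -3u + 2s - 7 = 0, so (u, s) = (-35, -49).
The Hessian has f_{uu} = 4, f_{ss} = 2, f_{us} = -3, giving D = -1 < 0, so the point is a saddle point.
f(-35, -49) = 289.

289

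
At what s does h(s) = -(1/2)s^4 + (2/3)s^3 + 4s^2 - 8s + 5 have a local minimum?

1

h'(s) = -2s^3 + 2s^2 + 8s - 8. Setting h'(s) = 0 gives s ∈ {-2, 1, 2}.
h''(s) = -6s^2 + 4s + 8. h''(-2) = -24 < 0 ⇒ local maximum; h''(1) = 6 > 0 ⇒ local minimum; h''(2) = -8 < 0 ⇒ local maximum.
So the local minimum value is h(1) = 7/6.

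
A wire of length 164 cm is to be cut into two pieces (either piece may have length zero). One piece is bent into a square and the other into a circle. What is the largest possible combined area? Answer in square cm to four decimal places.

2140.3157

Let x be the length used for the square. Square side x/4; circle radius (164−x)/(2π).
A(x) = (x/4)² + π·((164−x)/(2π))² = x²/16 + (164−x)²/(4π) for 0 ≤ x ≤ 164. A'(x) = x/8 − (164−x)/(2π) = 0 gives x = 4·164/(π+4) ≈ 91.8563.
A'' > 0, so the interior critical point is a minimum; the maximum is at an endpoint. A(0) = 2140.3157 and A(164) = 1681.0000, so the largest area is 2140.3157.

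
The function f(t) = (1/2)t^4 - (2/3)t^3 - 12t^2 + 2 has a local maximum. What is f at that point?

2

f'(t) = 2t^3 - 2t^2 - 24t = 0 at t = -3, 0, 4.
f''(t) = 6t^2 - 4t - 24. f''(-3) = 42 > 0 ⇒ local minimum; f''(0) = -24 < 0 ⇒ local maximum; f''(4) = 56 > 0 ⇒ local minimum.
Thus f has its local maximum at t = 0, with value 2.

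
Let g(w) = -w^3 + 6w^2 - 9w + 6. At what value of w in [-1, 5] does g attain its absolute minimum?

5

The derivative is -3w^2 + 12w - 9, which vanishes at w = 1 and w = 3.
Candidates: g(-1) = 22,  g(1) = 2,  g(3) = 6,  g(5) = -14.
Hence the absolute minimum is -14 at w = 5.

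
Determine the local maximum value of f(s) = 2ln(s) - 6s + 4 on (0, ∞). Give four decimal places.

f'(s) = 2/s − 6 = 0 gives s = 1/3.
f''(s) = -2/s², which is negative for s > 0, so this is a local maximum.
f(1/3) = 2·ln(1/3) - 2 + 4 ≈ -0.1972.

-0.1972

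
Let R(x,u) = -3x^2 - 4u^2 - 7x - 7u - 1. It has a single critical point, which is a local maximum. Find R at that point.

∂R/∂x = -6x - 7 = 0 and ∂R/∂u = -8u - 7 = 0, so (x, u) = (-7/6, -7/8).
The Hessian has R_{xx} = -6, R_{uu} = -8, R_{xu} = 0, giving D = 48 > 0 with R_{xx} < 0, so the point is a local maximum.
R(-7/6, -7/8) = 295/48.

295/48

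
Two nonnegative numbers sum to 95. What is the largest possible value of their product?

With x + y = 95, the product is P(x) = x(95 − x).
P'(x) = 95 − 2x = 0 gives x = 95/2; P'' = −2 < 0, so this is the maximum.
P = 95/2·95/2 = 9025/4.

9025/4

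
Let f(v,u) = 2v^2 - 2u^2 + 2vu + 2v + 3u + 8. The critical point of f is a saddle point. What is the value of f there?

∂f/∂v = 4v + 2u + 2 = 0 and ∂f/∂u = 2v - 4u + 3 = 0, so (v, u) = (-7/10, 2/5).
The Hessian has f_{vv} = 4, f_{uu} = -4, f_{vu} = 2, giving D = -20 < 0, so the point is a saddle point.
f(-7/10, 2/5) = 79/10.

79/10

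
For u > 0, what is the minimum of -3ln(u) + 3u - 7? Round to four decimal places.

-4.0000

P'(u) = -3/u + 3 = 0 gives u = 1.
P''(u) = 3/u², which is positive for u > 0, so this is a local minimum.
P(1) = -3·ln(1) + 3 - 7 ≈ -4.0000.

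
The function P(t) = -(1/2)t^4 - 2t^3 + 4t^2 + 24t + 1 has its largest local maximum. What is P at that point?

Critical points: P'(t) = -2t^3 - 6t^2 + 8t + 24 vanishes at t = -3, -2, 2.
P''(t) = -6t^2 - 12t + 8. P''(-3) = -10 < 0 ⇒ local maximum; P''(-2) = 8 > 0 ⇒ local minimum; P''(2) = -40 < 0 ⇒ local maximum.
The largest local maximum is P(2) = 41.

41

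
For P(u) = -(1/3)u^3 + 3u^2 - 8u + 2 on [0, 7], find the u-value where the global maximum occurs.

Differentiating, P'(u) = -u^2 + 6u - 8; which vanishes at u = 2 and u = 4.
Evaluating at the critical points and endpoints: P(0) = 2,  P(2) = -14/3,  P(4) = -10/3,  P(7) = -64/3.
So the maximum is P(0) = 2.

0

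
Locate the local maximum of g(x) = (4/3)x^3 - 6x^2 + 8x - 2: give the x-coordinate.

1

g'(x) = 4x^2 - 12x + 8. Setting g'(x) = 0 gives x ∈ {1, 2}.
g''(x) = 8x - 12. g''(1) = -4 < 0 ⇒ local maximum; g''(2) = 4 > 0 ⇒ local minimum.
The local maximum is g(1) = 4/3.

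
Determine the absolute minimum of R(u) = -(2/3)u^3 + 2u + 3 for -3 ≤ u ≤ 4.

-95/3

Differentiating, R'(u) = -2u^2 + 2; which vanishes at u = -1 and u = 1.
Candidates: R(-3) = 15, R(-1) = 5/3, R(1) = 13/3, R(4) = -95/3.
So the minimum is R(4) = -95/3.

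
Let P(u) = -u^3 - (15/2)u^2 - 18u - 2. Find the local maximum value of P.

Critical points: P'(u) = -3u^2 - 15u - 18 vanishes at u = -3, -2.
Since P''(u) = -6u - 15, we get P''(-3) = 3 > 0 ⇒ local minimum; P''(-2) = -3 < 0 ⇒ local maximum.
Thus P has its local maximum at u = -2, with value 12.

12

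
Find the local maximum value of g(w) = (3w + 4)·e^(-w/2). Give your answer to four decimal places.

g'(w) = 3·e^(-w/2) + (3w + 4)·(-1/2)·e^(-w/2) = (-(3/2)w + 1)·e^(-w/2). Since e^(-w/2) > 0, the only critical point is w = 2/3.
g''(2/3) has the same sign as -3/2 < 0, so this is a local maximum.
g(2/3) = (6)·e^(-1/3) ≈ 4.2992.

4.2992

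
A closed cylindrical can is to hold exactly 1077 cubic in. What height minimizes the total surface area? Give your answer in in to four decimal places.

11.1099

With radius r and height h, πr²h = 1077 so h = 1077/(πr²), and S(r) = 2πr² + 2πrh = 2πr² + 2·1077/r.
S'(r) = 4πr − 2·1077/r² = 0 ⇒ r³ = 1077/(2π), so r ≈ 5.5549 and h = 2r ≈ 11.1099.
S''(r) = 4π + 4·1077/r³ > 0, so this is the minimum; S ≈ 581.6455.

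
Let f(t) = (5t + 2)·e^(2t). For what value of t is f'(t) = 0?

f'(t) = 5·e^(2t) + (5t + 2)·2·e^(2t) = (10t + 9)·e^(2t). Since e^(2t) > 0, the only critical point is t = -9/10.
f''(-9/10) has the same sign as 10 > 0, so this is a local minimum.
f(-9/10) = (-5/2)·e^(-9/5) ≈ -0.4132.

-9/10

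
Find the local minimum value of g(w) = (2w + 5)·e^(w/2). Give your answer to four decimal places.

-0.4216

g'(w) = 2·e^(w/2) + (2w + 5)·(1/2)·e^(w/2) = (w + 9/2)·e^(w/2). Since e^(w/2) > 0, the only critical point is w = -9/2.
g''(-9/2) has the same sign as 1 > 0, so this is a local minimum.
g(-9/2) = (-4)·e^(-9/4) ≈ -0.4216.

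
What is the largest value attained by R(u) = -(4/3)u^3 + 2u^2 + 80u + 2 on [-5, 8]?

The derivative is -4u^2 + 4u + 80, which vanishes at u = -4 and u = 5.
Compare values at every candidate in [-5, 8]: R(-5) = -544/3, R(-4) = -602/3, R(5) = 856/3, R(8) = 262/3.
Hence the absolute maximum is 856/3 at u = 5.

856/3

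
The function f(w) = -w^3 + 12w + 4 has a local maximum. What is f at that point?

20

Critical points: f'(w) = -3w^2 + 12 vanishes at w = -2, 2.
Since f''(w) = -6w, we get f''(-2) = 12 > 0 ⇒ local minimum; f''(2) = -12 < 0 ⇒ local maximum.
The local maximum is f(2) = 20.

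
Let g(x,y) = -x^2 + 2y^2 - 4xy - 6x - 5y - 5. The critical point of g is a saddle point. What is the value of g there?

∂g/∂x = -2x - 4y - 6 = 0 and ∂g/∂y = -4x + 4y - 5 = 0, so (x, y) = (-11/6, -7/12).
The Hessian has g_{xx} = -2, g_{yy} = 4, g_{xy} = -4, giving D = -24 < 0, so the point is a saddle point.
g(-11/6, -7/12) = 47/24.

47/24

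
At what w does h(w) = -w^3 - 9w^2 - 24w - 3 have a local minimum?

h'(w) = -3w^2 - 18w - 24. Setting h'(w) = 0 gives w ∈ {-4, -2}.
h''(w) = -6w - 18. h''(-4) = 6 > 0 ⇒ local minimum; h''(-2) = -6 < 0 ⇒ local maximum.
The local minimum is h(-4) = 13.

-4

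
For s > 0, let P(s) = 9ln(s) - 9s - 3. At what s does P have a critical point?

P'(s) = 9/s − 9 = 0 gives s = 1.
P''(s) = -9/s², which is negative for s > 0, so this is a local maximum.
P(1) = 9·ln(1) - 9 - 3 ≈ -12.0000.

1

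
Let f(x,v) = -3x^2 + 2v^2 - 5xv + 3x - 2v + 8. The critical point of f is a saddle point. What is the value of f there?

368/49

∂f/∂x = -6x - 5v + 3 = 0 and ∂f/∂v = -5x + 4v - 2 = 0, so (x, v) = (2/49, 27/49).
The Hessian has f_{xx} = -6, f_{vv} = 4, f_{xv} = -5, giving D = -49 < 0, so the point is a saddle point.
f(2/49, 27/49) = 368/49.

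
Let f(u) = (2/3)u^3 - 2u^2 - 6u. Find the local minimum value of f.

-18

Critical points: f'(u) = 2u^2 - 4u - 6 vanishes at u = -1, 3.
Since f''(u) = 4u - 4, we get f''(-1) = -8 < 0 ⇒ local maximum; f''(3) = 8 > 0 ⇒ local minimum.
Thus f has its local minimum at u = 3, with value -18.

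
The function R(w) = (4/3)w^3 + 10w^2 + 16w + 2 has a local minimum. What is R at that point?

R'(w) = 4w^2 + 20w + 16. Setting R'(w) = 0 gives w ∈ {-4, -1}.
Since R''(w) = 8w + 20, we get R''(-4) = -12 < 0 ⇒ local maximum; R''(-1) = 12 > 0 ⇒ local minimum.
Thus R has its local minimum at w = -1, with value -16/3.

-16/3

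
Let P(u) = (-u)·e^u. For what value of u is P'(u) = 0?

Differentiating with the product rule gives P'(u) = (-u - 1)·e^u. Since e^u > 0, the only critical point is u = -1.
P''(-1) has the same sign as -1 < 0, so this is a local maximum.
P(-1) = (1)·e^(-1) ≈ 0.3679.

-1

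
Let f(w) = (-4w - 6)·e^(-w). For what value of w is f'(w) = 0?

-1/2

By the product rule, f'(w) = (4w + 2)·e^(-w). Since e^(-w) > 0, the only critical point is w = -1/2.
f''(-1/2) has the same sign as 4 > 0, so this is a local minimum.
f(-1/2) = (-4)·e^(1/2) ≈ -6.5949.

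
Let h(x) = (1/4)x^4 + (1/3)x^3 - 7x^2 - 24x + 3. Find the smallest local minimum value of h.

h'(x) = x^3 + x^2 - 14x - 24. Setting h'(x) = 0 gives x ∈ {-3, -2, 4}.
Second-derivative test with h''(x) = 3x^2 + 2x - 14: h''(-3) = 7 > 0 ⇒ local minimum; h''(-2) = -6 < 0 ⇒ local maximum; h''(4) = 42 > 0 ⇒ local minimum.
The smallest local minimum is h(4) = -359/3.

-359/3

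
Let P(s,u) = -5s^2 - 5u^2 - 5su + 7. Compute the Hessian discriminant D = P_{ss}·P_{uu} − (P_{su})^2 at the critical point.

∂P/∂s = -10s - 5u = 0 and ∂P/∂u = -5s - 10u = 0, so (s, u) = (0, 0).
The Hessian has P_{ss} = -10, P_{uu} = -10, P_{su} = -5, giving D = 75 > 0 with P_{ss} < 0, so the point is a local maximum.
D = (-10)·(-10) − (-5)^2 = 75.

75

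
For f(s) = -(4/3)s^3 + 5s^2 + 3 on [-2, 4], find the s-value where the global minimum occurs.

f'(s) = -4s^2 + 10s, which vanishes at s = 0 and s = 5/2.
Evaluating at the critical points and endpoints: f(-2) = 101/3,  f(0) = 3,  f(5/2) = 161/12,  f(4) = -7/3.
Hence the absolute minimum is -7/3 at s = 4.

4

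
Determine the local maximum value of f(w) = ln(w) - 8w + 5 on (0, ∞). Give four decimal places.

f'(w) = 1/w − 8 = 0 gives w = 1/8.
f''(w) = -1/w², which is negative for w > 0, so this is a local maximum.
f(1/8) = 1·ln(1/8) - 1 + 5 ≈ 1.9206.

1.9206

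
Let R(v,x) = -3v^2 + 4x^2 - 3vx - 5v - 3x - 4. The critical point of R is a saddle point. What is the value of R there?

∂R/∂v = -6v - 3x - 5 = 0 and ∂R/∂x = -3v + 8x - 3 = 0, so (v, x) = (-49/57, 1/19).
The Hessian has R_{vv} = -6, R_{xx} = 8, R_{vx} = -3, giving D = -57 < 0, so the point is a saddle point.
R(-49/57, 1/19) = -110/57.

-110/57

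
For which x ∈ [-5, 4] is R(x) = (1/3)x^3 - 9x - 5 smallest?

3

Differentiating, R'(x) = x^2 - 9; which vanishes at x = -3 and x = 3.
Evaluating at the critical points and endpoints: R(-5) = -5/3, R(-3) = 13, R(3) = -23, R(4) = -59/3.
Hence the absolute minimum is -23 at x = 3.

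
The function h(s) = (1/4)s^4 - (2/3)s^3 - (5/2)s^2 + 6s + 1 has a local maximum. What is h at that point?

Critical points: h'(s) = s^3 - 2s^2 - 5s + 6 vanishes at s = -2, 1, 3.
Since h''(s) = 3s^2 - 4s - 5, we get h''(-2) = 15 > 0 ⇒ local minimum; h''(1) = -6 < 0 ⇒ local maximum; h''(3) = 10 > 0 ⇒ local minimum.
Thus h has its local maximum at s = 1, with value 49/12.

49/12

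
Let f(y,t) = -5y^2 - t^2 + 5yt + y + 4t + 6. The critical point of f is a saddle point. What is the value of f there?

∂f/∂y = -10y + 5t + 1 = 0 and ∂f/∂t = 5y - 2t + 4 = 0, so (y, t) = (-22/5, -9).
The Hessian has f_{yy} = -10, f_{tt} = -2, f_{yt} = 5, giving D = -5 < 0, so the point is a saddle point.
f(-22/5, -9) = -71/5.

-71/5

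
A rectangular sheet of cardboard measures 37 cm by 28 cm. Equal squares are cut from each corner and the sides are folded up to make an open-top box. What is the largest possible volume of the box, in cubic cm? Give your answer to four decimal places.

With cut size x, the volume is V(x) = x(37 − 2x)(28 − 2x) for 0 < x < 14.
V'(x) = 12x^2 − 260x + 1036. Setting V'(x) = 0 gives x ≈ 5.2631 (the root in (0, 14)).
V''(x) = 24x − 260 is negative there, so this is the maximum; V ≈ 2434.6989.

2434.6989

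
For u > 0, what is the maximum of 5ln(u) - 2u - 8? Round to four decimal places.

P'(u) = 5/u − 2 = 0 gives u = 5/2.
P''(u) = -5/u², which is negative for u > 0, so this is a local maximum.
P(5/2) = 5·ln(5/2) - 5 - 8 ≈ -8.4185.

-8.4185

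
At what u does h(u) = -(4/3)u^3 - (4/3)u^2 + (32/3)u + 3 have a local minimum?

h'(u) = -4u^2 - (8/3)u + 32/3 = 0 at u = -2, 4/3.
Second-derivative test with h''(u) = -8u - 8/3: h''(-2) = 40/3 > 0 ⇒ local minimum; h''(4/3) = -40/3 < 0 ⇒ local maximum.
The local minimum is h(-2) = -13.

-2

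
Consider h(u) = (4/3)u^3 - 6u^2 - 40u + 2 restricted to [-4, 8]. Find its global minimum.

-544/3

h'(u) = 4u^2 - 12u - 40, which vanishes at u = -2 and u = 5.
Evaluating at the critical points and endpoints: h(-4) = -58/3,  h(-2) = 142/3,  h(5) = -544/3,  h(8) = -58/3.
The minimum over the interval is -544/3, attained at u = 5.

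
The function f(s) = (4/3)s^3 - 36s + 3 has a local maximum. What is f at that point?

f'(s) = 4s^2 - 36 = 0 at s = -3, 3.
f''(s) = 8s. f''(-3) = -24 < 0 ⇒ local maximum; f''(3) = 24 > 0 ⇒ local minimum.
The local maximum is f(-3) = 75.

75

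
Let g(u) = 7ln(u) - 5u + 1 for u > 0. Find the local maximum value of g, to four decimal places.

g'(u) = 7/u − 5 = 0 gives u = 7/5.
g''(u) = -7/u², which is negative for u > 0, so this is a local maximum.
g(7/5) = 7·ln(7/5) - 7 + 1 ≈ -3.6447.

-3.6447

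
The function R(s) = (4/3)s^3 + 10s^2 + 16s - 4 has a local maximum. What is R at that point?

20/3

Critical points: R'(s) = 4s^2 + 20s + 16 vanishes at s = -4, -1.
R''(s) = 8s + 20. R''(-4) = -12 < 0 ⇒ local maximum; R''(-1) = 12 > 0 ⇒ local minimum.
The local maximum is R(-4) = 20/3.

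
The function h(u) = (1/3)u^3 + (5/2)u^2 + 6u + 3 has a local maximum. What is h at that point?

-3/2

h'(u) = u^2 + 5u + 6. Setting h'(u) = 0 gives u ∈ {-3, -2}.
Since h''(u) = 2u + 5, we get h''(-3) = -1 < 0 ⇒ local maximum; h''(-2) = 1 > 0 ⇒ local minimum.
So the local maximum value is h(-3) = -3/2.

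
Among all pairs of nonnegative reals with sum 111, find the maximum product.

12321/4

With x + y = 111, the product is P(x) = x(111 − x).
P'(x) = 111 − 2x = 0 gives x = 111/2; P'' = −2 < 0, so this is the maximum.
P = 111/2·111/2 = 12321/4.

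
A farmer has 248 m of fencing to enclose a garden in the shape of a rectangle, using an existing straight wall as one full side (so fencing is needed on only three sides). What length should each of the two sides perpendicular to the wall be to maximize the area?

Let the sides perpendicular to the wall have length x and the parallel side y, so 2x + y = 248 and the area is A = xy = x(248 − 2x).
A'(x) = 248 − 4x = 0 gives x = 62, and A''(x) = −4 < 0 confirms a maximum.
Then y = 248 − 2·62 = 124 and A = 7688.

62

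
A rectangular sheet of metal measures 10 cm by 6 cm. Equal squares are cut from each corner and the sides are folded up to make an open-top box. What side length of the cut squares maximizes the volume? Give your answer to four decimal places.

With cut size x, the volume is V(x) = x(10 − 2x)(6 − 2x) for 0 < x < 3.
V'(x) = 12x^2 − 64x + 60. Setting V'(x) = 0 gives x ≈ 1.2137 (the root in (0, 3)).
V''(x) = 24x − 64 is negative there, so this is the maximum; V ≈ 32.8353.

1.2137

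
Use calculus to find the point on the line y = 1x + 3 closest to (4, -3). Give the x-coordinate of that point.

-1

Minimize D(x)^2 = (x - 4)^2 + (x + 6)^2.
d/dx[D^2] = 2(x - 4) + 2·1·(x + 6) = 0 ⇒ x = -1.
Then y = 2 and the distance is √(50) ≈ 7.0711.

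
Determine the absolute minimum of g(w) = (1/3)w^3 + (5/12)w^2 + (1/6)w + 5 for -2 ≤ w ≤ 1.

11/3

The derivative is w^2 + (5/6)w + 1/6, which vanishes at w = -1/2 and w = -1/3.
Candidates: g(-2) = 11/3,  g(-1/2) = 239/48,  g(-1/3) = 1613/324,  g(1) = 71/12.
Hence the absolute minimum is 11/3 at w = -2.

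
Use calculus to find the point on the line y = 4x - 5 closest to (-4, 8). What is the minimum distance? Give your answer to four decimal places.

Minimize D(x)^2 = (x + 4)^2 + (4x - 13)^2.
d/dx[D^2] = 2(x + 4) + 2·4·(4x - 13) = 0 ⇒ x = 48/17.
Then y = 107/17 and the distance is √(841/17) ≈ 7.0335.

7.0335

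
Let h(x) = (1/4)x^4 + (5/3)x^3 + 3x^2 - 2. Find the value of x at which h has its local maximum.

-2

h'(x) = x^3 + 5x^2 + 6x. Setting h'(x) = 0 gives x ∈ {-3, -2, 0}.
Second-derivative test with h''(x) = 3x^2 + 10x + 6: h''(-3) = 3 > 0 ⇒ local minimum; h''(-2) = -2 < 0 ⇒ local maximum; h''(0) = 6 > 0 ⇒ local minimum.
The local maximum is h(-2) = 2/3.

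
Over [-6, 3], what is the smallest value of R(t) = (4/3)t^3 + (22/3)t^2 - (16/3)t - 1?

R'(t) = 4t^2 + (44/3)t - 16/3, which vanishes at t = -4 and t = 1/3.
Evaluating at the critical points and endpoints: R(-6) = 7; R(-4) = 157/3; R(1/3) = -155/81; R(3) = 85.
Hence the absolute minimum is -155/81 at t = 1/3.

-155/81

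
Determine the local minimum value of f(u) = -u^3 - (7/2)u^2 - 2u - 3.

-5

f'(u) = -3u^2 - 7u - 2. Setting f'(u) = 0 gives u ∈ {-2, -1/3}.
Since f''(u) = -6u - 7, we get f''(-2) = 5 > 0 ⇒ local minimum; f''(-1/3) = -5 < 0 ⇒ local maximum.
Thus f has its local minimum at u = -2, with value -5.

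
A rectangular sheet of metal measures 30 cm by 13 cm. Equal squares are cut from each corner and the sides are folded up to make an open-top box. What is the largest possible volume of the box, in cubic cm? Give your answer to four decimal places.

With cut size x, the volume is V(x) = x(30 − 2x)(13 − 2x) for 0 < x < 6.5.
V'(x) = 12x^2 − 172x + 390. Setting V'(x) = 0 gives x ≈ 2.8237 (the root in (0, 6.5)).
V''(x) = 24x − 172 is negative there, so this is the maximum; V ≈ 505.5974.

505.5974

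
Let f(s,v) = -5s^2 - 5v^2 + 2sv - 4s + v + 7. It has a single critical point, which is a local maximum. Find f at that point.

749/96

∂f/∂s = -10s + 2v - 4 = 0 and ∂f/∂v = 2s - 10v + 1 = 0, so (s, v) = (-19/48, 1/48).
The Hessian has f_{ss} = -10, f_{vv} = -10, f_{sv} = 2, giving D = 96 > 0 with f_{ss} < 0, so the point is a local maximum.
f(-19/48, 1/48) = 749/96.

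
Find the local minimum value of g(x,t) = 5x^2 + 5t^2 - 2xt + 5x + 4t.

∂g/∂x = 10x - 2t + 5 = 0 and ∂g/∂t = -2x + 10t + 4 = 0, so (x, t) = (-29/48, -25/48).
The Hessian has g_{xx} = 10, g_{tt} = 10, g_{xt} = -2, giving D = 96 > 0 with g_{xx} > 0, so the point is a local minimum.
g(-29/48, -25/48) = -245/96.

-245/96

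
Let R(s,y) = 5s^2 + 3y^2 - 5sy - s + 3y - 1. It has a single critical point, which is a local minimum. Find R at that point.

∂R/∂s = 10s - 5y - 1 = 0 and ∂R/∂y = -5s + 6y + 3 = 0, so (s, y) = (-9/35, -5/7).
The Hessian has R_{ss} = 10, R_{yy} = 6, R_{sy} = -5, giving D = 35 > 0 with R_{ss} > 0, so the point is a local minimum.
R(-9/35, -5/7) = -68/35.

-68/35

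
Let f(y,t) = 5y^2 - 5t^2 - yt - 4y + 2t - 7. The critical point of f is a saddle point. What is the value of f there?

-775/101

∂f/∂y = 10y - t - 4 = 0 and ∂f/∂t = -y - 10t + 2 = 0, so (y, t) = (42/101, 16/101).
The Hessian has f_{yy} = 10, f_{tt} = -10, f_{yt} = -1, giving D = -101 < 0, so the point is a saddle point.
f(42/101, 16/101) = -775/101.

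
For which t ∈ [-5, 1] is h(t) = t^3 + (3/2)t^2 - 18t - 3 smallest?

The derivative is 3t^2 + 3t - 18, whose only zero in [-5, 1] is t = -3.
Evaluating at the critical points and endpoints: h(-5) = -1/2, h(-3) = 75/2, h(1) = -37/2.
The minimum over the interval is -37/2, attained at t = 1.

1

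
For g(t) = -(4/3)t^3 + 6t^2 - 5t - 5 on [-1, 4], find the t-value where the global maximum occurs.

-1

The derivative is -4t^2 + 12t - 5, which vanishes at t = 1/2 and t = 5/2.
Compare values at every candidate in [-1, 4]: g(-1) = 22/3; g(1/2) = -37/6; g(5/2) = -5/6; g(4) = -43/3.
So the maximum is g(-1) = 22/3.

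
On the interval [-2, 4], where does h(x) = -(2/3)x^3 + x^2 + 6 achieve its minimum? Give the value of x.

4

h'(x) = -2x^2 + 2x, which vanishes at x = 0 and x = 1.
Candidates: h(-2) = 46/3, h(0) = 6, h(1) = 19/3, h(4) = -62/3.
So the minimum is h(4) = -62/3.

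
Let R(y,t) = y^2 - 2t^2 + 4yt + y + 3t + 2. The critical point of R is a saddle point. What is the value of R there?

43/24

∂R/∂y = 2y + 4t + 1 = 0 and ∂R/∂t = 4y - 4t + 3 = 0, so (y, t) = (-2/3, 1/12).
The Hessian has R_{yy} = 2, R_{tt} = -4, R_{yt} = 4, giving D = -24 < 0, so the point is a saddle point.
R(-2/3, 1/12) = 43/24.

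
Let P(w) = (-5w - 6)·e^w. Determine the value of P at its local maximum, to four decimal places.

0.5540

By the product rule, P'(w) = (-5w - 11)·e^w. Since e^w > 0, the only critical point is w = -11/5.
P''(-11/5) has the same sign as -5 < 0, so this is a local maximum.
P(-11/5) = (5)·e^(-11/5) ≈ 0.5540.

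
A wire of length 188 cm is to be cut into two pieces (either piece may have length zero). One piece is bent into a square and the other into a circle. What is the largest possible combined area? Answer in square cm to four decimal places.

2812.5862

Let x be the length used for the square. Square side x/4; circle radius (188−x)/(2π).
A(x) = (x/4)² + π·((188−x)/(2π))² = x²/16 + (188−x)²/(4π) for 0 ≤ x ≤ 188. A'(x) = x/8 − (188−x)/(2π) = 0 gives x = 4·188/(π+4) ≈ 105.2986.
A'' > 0, so the interior critical point is a minimum; the maximum is at an endpoint. A(0) = 2812.5862 and A(188) = 2209.0000, so the largest area is 2812.5862.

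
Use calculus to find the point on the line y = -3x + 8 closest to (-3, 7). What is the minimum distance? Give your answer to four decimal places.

3.1623

Minimize D(x)^2 = (x + 3)^2 + (-3x + 1)^2.
d/dx[D^2] = 2(x + 3) + 2·(-3)·(-3x + 1) = 0 ⇒ x = 0.
Then y = 8 and the distance is √(10) ≈ 3.1623.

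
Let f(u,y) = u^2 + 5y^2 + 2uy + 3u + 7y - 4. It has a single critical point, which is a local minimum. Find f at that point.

-29/4

∂f/∂u = 2u + 2y + 3 = 0 and ∂f/∂y = 2u + 10y + 7 = 0, so (u, y) = (-1, -1/2).
The Hessian has f_{uu} = 2, f_{yy} = 10, f_{uy} = 2, giving D = 16 > 0 with f_{uu} > 0, so the point is a local minimum.
f(-1, -1/2) = -29/4.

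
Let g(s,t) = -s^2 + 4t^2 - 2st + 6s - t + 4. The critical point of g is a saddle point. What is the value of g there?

211/20

∂g/∂s = -2s - 2t + 6 = 0 and ∂g/∂t = -2s + 8t - 1 = 0, so (s, t) = (23/10, 7/10).
The Hessian has g_{ss} = -2, g_{tt} = 8, g_{st} = -2, giving D = -20 < 0, so the point is a saddle point.
g(23/10, 7/10) = 211/20.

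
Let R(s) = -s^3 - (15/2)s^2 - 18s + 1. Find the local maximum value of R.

Critical points: R'(s) = -3s^2 - 15s - 18 vanishes at s = -3, -2.
R''(s) = -6s - 15. R''(-3) = 3 > 0 ⇒ local minimum; R''(-2) = -3 < 0 ⇒ local maximum.
So the local maximum value is R(-2) = 15.

15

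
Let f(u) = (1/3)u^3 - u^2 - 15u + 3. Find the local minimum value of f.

f'(u) = u^2 - 2u - 15 = 0 at u = -3, 5.
f''(u) = 2u - 2. f''(-3) = -8 < 0 ⇒ local maximum; f''(5) = 8 > 0 ⇒ local minimum.
The local minimum is f(5) = -166/3.

-166/3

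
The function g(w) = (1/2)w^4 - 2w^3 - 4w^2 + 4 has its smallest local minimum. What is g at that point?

-60

Critical points: g'(w) = 2w^3 - 6w^2 - 8w vanishes at w = -1, 0, 4.
Since g''(w) = 6w^2 - 12w - 8, we get g''(-1) = 10 > 0 ⇒ local minimum; g''(0) = -8 < 0 ⇒ local maximum; g''(4) = 40 > 0 ⇒ local minimum.
So the smallest local minimum value is g(4) = -60.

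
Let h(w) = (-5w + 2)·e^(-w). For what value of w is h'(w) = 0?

Differentiating with the product rule gives h'(w) = (5w - 7)·e^(-w). Since e^(-w) > 0, the only critical point is w = 7/5.
h''(7/5) has the same sign as 5 > 0, so this is a local minimum.
h(7/5) = (-5)·e^(-7/5) ≈ -1.2330.

7/5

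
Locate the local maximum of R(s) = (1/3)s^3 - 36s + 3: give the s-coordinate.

R'(s) = s^2 - 36. Setting R'(s) = 0 gives s ∈ {-6, 6}.
R''(s) = 2s. R''(-6) = -12 < 0 ⇒ local maximum; R''(6) = 12 > 0 ⇒ local minimum.
Thus R has its local maximum at s = -6, with value 147.

-6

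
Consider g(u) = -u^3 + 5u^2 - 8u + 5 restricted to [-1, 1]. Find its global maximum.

19

The derivative is -3u^2 + 10u - 8, which has no zeros in [-1, 1].
Compare values at every candidate in [-1, 1]: g(-1) = 19; g(1) = 1.
Hence the absolute maximum is 19 at u = -1.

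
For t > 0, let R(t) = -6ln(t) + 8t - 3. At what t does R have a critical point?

3/4

R'(t) = -6/t + 8 = 0 gives t = 3/4.
R''(t) = 6/t², which is positive for t > 0, so this is a local minimum.
R(3/4) = -6·ln(3/4) + 6 - 3 ≈ 4.7261.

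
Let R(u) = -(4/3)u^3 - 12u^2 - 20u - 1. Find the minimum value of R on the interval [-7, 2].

Differentiating, R'(u) = -4u^2 - 24u - 20; which vanishes at u = -5 and u = -1.
Candidates: R(-7) = 25/3,  R(-5) = -103/3,  R(-1) = 25/3,  R(2) = -299/3.
The minimum over the interval is -299/3, attained at u = 2.

-299/3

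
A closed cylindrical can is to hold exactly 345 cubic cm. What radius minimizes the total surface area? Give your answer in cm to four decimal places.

With radius r and height h, πr²h = 345 so h = 345/(πr²), and S(r) = 2πr² + 2πrh = 2πr² + 2·345/r.
S'(r) = 4πr − 2·345/r² = 0 ⇒ r³ = 345/(2π), so r ≈ 3.8008 and h = 2r ≈ 7.6017.
S''(r) = 4π + 4·345/r³ > 0, so this is the minimum; S ≈ 272.3081.

3.8008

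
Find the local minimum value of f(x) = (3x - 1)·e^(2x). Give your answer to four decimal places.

By the product rule, f'(x) = (6x + 1)·e^(2x). Since e^(2x) > 0, the only critical point is x = -1/6.
f''(-1/6) has the same sign as 6 > 0, so this is a local minimum.
f(-1/6) = (-3/2)·e^(-1/3) ≈ -1.0748.

-1.0748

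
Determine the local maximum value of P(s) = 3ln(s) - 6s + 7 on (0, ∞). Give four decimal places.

1.9206

P'(s) = 3/s − 6 = 0 gives s = 1/2.
P''(s) = -3/s², which is negative for s > 0, so this is a local maximum.
P(1/2) = 3·ln(1/2) - 3 + 7 ≈ 1.9206.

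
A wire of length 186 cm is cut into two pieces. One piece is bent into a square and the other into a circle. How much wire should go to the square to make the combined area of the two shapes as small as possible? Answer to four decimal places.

Let x be the length used for the square. Square side x/4; circle radius (186−x)/(2π).
A(x) = (x/4)² + π·((186−x)/(2π))² = x²/16 + (186−x)²/(4π) for 0 ≤ x ≤ 186. A'(x) = x/8 − (186−x)/(2π) = 0 gives x = 4·186/(π+4) ≈ 104.1784.
A'' = 1/8 + 1/(2π) > 0, so this gives the minimum combined area; x ≈ 104.1784 cm to the square.

104.1784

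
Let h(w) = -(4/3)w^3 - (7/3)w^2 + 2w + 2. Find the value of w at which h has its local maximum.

Critical points: h'(w) = -4w^2 - (14/3)w + 2 vanishes at w = -3/2, 1/3.
h''(w) = -8w - 14/3. h''(-3/2) = 22/3 > 0 ⇒ local minimum; h''(1/3) = -22/3 < 0 ⇒ local maximum.
So the local maximum value is h(1/3) = 191/81.

1/3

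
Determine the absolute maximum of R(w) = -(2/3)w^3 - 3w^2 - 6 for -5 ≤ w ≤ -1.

The derivative is -2w^2 - 6w, whose only zero in [-5, -1] is w = -3.
Evaluating at the critical points and endpoints: R(-5) = 7/3; R(-3) = -15; R(-1) = -25/3.
The maximum over the interval is 7/3, attained at w = -5.

7/3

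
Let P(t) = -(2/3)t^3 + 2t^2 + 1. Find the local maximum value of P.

P'(t) = -2t^2 + 4t. Setting P'(t) = 0 gives t ∈ {0, 2}.
P''(t) = -4t + 4. P''(0) = 4 > 0 ⇒ local minimum; P''(2) = -4 < 0 ⇒ local maximum.
The local maximum is P(2) = 11/3.

11/3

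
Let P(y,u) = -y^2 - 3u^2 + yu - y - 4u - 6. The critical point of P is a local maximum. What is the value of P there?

-43/11

∂P/∂y = -2y + u - 1 = 0 and ∂P/∂u = y - 6u - 4 = 0, so (y, u) = (-10/11, -9/11).
The Hessian has P_{yy} = -2, P_{uu} = -6, P_{yu} = 1, giving D = 11 > 0 with P_{yy} < 0, so the point is a local maximum.
P(-10/11, -9/11) = -43/11.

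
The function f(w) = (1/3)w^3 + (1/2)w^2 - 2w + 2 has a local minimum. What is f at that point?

f'(w) = w^2 + w - 2. Setting f'(w) = 0 gives w ∈ {-2, 1}.
f''(w) = 2w + 1. f''(-2) = -3 < 0 ⇒ local maximum; f''(1) = 3 > 0 ⇒ local minimum.
So the local minimum value is f(1) = 5/6.

5/6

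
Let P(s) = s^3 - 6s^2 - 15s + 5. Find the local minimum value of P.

-95

P'(s) = 3s^2 - 12s - 15 = 0 at s = -1, 5.
Second-derivative test with P''(s) = 6s - 12: P''(-1) = -18 < 0 ⇒ local maximum; P''(5) = 18 > 0 ⇒ local minimum.
So the local minimum value is P(5) = -95.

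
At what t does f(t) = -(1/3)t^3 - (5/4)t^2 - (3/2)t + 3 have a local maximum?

-1

f'(t) = -t^2 - (5/2)t - 3/2 = 0 at t = -3/2, -1.
Second-derivative test with f''(t) = -2t - 5/2: f''(-3/2) = 1/2 > 0 ⇒ local minimum; f''(-1) = -1/2 < 0 ⇒ local maximum.
Thus f has its local maximum at t = -1, with value 43/12.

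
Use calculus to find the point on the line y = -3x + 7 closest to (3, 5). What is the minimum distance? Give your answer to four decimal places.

Minimize D(x)^2 = (x - 3)^2 + (-3x + 2)^2.
d/dx[D^2] = 2(x - 3) + 2·(-3)·(-3x + 2) = 0 ⇒ x = 9/10.
Then y = 43/10 and the distance is √(49/10) ≈ 2.2136.

2.2136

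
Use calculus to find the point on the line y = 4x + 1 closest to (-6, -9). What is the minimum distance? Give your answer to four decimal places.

3.3955

Minimize D(x)^2 = (x + 6)^2 + (4x + 10)^2.
d/dx[D^2] = 2(x + 6) + 2·4·(4x + 10) = 0 ⇒ x = -46/17.
Then y = -167/17 and the distance is √(196/17) ≈ 3.3955.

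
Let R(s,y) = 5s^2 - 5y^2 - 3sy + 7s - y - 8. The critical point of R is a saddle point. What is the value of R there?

∂R/∂s = 10s - 3y + 7 = 0 and ∂R/∂y = -3s - 10y - 1 = 0, so (s, y) = (-73/109, 11/109).
The Hessian has R_{ss} = 10, R_{yy} = -10, R_{sy} = -3, giving D = -109 < 0, so the point is a saddle point.
R(-73/109, 11/109) = -1133/109.

-1133/109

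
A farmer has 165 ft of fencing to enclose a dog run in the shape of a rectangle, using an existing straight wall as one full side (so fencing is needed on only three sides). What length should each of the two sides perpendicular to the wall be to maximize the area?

Let the sides perpendicular to the wall have length x and the parallel side y, so 2x + y = 165 and the area is A = xy = x(165 − 2x).
A'(x) = 165 − 4x = 0 gives x = 165/4, and A''(x) = −4 < 0 confirms a maximum.
Then y = 165 − 2·165/4 = 165/2 and A = 27225/8.

165/4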